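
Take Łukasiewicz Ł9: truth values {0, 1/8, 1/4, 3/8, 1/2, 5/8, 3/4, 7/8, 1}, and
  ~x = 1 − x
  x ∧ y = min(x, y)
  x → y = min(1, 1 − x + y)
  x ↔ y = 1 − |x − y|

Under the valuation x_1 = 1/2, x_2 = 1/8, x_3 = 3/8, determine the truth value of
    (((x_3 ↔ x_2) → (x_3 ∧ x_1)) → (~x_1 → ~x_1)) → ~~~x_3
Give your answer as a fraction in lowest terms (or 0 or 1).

5/8

x_3 ↔ x_2 = 3/8 ↔ 1/8 = 3/4
x_3 ∧ x_1 = 3/8 ∧ 1/2 = 3/8
(x_3 ↔ x_2) → (x_3 ∧ x_1) = 3/4 → 3/8 = 5/8
~x_1 = ~1/2 = 1/2
~x_1 = ~1/2 = 1/2
~x_1 → ~x_1 = 1/2 → 1/2 = 1
((x_3 ↔ x_2) → (x_3 ∧ x_1)) → (~x_1 → ~x_1) = 5/8 → 1 = 1
~x_3 = ~3/8 = 5/8
~~x_3 = ~5/8 = 3/8
~~~x_3 = ~3/8 = 5/8
(((x_3 ↔ x_2) → (x_3 ∧ x_1)) → (~x_1 → ~x_1)) → ~~~x_3 = 1 → 5/8 = 5/8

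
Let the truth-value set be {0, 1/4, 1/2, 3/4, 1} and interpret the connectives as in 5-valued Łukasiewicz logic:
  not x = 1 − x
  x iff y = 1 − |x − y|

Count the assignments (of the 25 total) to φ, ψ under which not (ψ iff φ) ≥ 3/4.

value 1: 2 assignments (counts)
value 3/4: 4 assignments (counts)
value 1/2: 6 assignments
value 1/4: 8 assignments
value 0: 5 assignments
So 6 of the 25 assignments meet the threshold.

6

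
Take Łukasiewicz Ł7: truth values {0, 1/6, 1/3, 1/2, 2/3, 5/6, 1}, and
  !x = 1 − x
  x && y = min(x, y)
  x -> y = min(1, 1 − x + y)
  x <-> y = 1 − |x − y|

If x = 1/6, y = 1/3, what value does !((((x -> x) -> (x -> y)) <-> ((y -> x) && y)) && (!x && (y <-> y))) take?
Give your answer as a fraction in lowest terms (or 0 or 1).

x -> x = 1/6 -> 1/6 = 1
x -> y = 1/6 -> 1/3 = 1
(x -> x) -> (x -> y) = 1 -> 1 = 1
y -> x = 1/3 -> 1/6 = 5/6
(y -> x) && y = 5/6 && 1/3 = 1/3
((x -> x) -> (x -> y)) <-> ((y -> x) && y) = 1 <-> 1/3 = 1/3
!x = !1/6 = 5/6
y <-> y = 1/3 <-> 1/3 = 1
!x && (y <-> y) = 5/6 && 1 = 5/6
(((x -> x) -> (x -> y)) <-> ((y -> x) && y)) && (!x && (y <-> y)) = 1/3 && 5/6 = 1/3
!((((x -> x) -> (x -> y)) <-> ((y -> x) && y)) && (!x && (y <-> y))) = !1/3 = 2/3

2/3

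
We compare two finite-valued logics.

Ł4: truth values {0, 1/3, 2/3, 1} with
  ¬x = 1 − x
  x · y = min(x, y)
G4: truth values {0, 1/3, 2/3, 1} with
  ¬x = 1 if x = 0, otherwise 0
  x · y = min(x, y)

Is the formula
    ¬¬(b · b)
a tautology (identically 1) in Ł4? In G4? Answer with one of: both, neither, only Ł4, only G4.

In Ł4: at b = 0 the value is 0 — not a tautology.
In G4: at b = 0 the value is 0 — not a tautology.

neither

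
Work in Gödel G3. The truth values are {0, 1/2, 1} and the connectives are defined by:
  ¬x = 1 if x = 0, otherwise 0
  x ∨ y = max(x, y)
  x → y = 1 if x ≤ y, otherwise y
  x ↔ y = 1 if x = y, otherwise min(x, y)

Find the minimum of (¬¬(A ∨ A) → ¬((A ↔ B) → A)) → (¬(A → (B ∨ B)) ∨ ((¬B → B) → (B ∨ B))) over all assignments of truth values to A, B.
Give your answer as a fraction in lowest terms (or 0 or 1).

Take A = 0, B = 1/2:
A ∨ A = 0 ∨ 0 = 0
¬(A ∨ A) = ¬0 = 1
¬¬(A ∨ A) = ¬1 = 0
A ↔ B = 0 ↔ 1/2 = 0
(A ↔ B) → A = 0 → 0 = 1
¬((A ↔ B) → A) = ¬1 = 0
¬¬(A ∨ A) → ¬((A ↔ B) → A) = 0 → 0 = 1
B ∨ B = 1/2 ∨ 1/2 = 1/2
A → (B ∨ B) = 0 → 1/2 = 1
¬(A → (B ∨ B)) = ¬1 = 0
¬B = ¬1/2 = 0
¬B → B = 0 → 1/2 = 1
B ∨ B = 1/2 ∨ 1/2 = 1/2
(¬B → B) → (B ∨ B) = 1 → 1/2 = 1/2
¬(A → (B ∨ B)) ∨ ((¬B → B) → (B ∨ B)) = 0 ∨ 1/2 = 1/2
(¬¬(A ∨ A) → ¬((A ↔ B) → A)) → (¬(A → (B ∨ B)) ∨ ((¬B → B) → (B ∨ B))) = 1 → 1/2 = 1/2
No assignment yields a value below 1/2, so this is the minimum.

1/2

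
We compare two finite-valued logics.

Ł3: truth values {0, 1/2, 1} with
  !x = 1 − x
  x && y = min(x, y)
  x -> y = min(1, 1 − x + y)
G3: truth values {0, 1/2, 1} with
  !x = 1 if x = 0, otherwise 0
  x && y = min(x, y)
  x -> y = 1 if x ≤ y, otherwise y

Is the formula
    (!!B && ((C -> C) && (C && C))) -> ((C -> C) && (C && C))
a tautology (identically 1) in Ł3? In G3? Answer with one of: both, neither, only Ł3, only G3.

both

In Ł3: every assignment gives 1 — tautology.
In G3: every assignment gives 1 — tautology.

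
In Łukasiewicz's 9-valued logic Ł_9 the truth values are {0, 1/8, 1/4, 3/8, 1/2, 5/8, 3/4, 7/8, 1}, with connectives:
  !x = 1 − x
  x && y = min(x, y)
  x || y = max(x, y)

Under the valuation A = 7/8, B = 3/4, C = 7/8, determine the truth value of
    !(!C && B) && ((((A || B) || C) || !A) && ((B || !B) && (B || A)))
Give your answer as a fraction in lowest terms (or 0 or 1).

3/4

!C = !7/8 = 1/8
!C && B = 1/8 && 3/4 = 1/8
!(!C && B) = !1/8 = 7/8
A || B = 7/8 || 3/4 = 7/8
(A || B) || C = 7/8 || 7/8 = 7/8
!A = !7/8 = 1/8
((A || B) || C) || !A = 7/8 || 1/8 = 7/8
!B = !3/4 = 1/4
B || !B = 3/4 || 1/4 = 3/4
B || A = 3/4 || 7/8 = 7/8
(B || !B) && (B || A) = 3/4 && 7/8 = 3/4
(((A || B) || C) || !A) && ((B || !B) && (B || A)) = 7/8 && 3/4 = 3/4
!(!C && B) && ((((A || B) || C) || !A) && ((B || !B) && (B || A))) = 7/8 && 3/4 = 3/4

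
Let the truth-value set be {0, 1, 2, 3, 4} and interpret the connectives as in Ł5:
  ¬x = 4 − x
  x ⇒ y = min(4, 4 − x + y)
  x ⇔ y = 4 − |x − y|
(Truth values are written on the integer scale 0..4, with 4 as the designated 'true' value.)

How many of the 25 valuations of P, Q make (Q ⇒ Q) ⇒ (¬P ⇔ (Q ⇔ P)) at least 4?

7

value 4: 7 assignments (counts)
value 3: 7 assignments
value 2: 6 assignments
value 1: 3 assignments
value 0: 2 assignments
So 7 of the 25 assignments meet the threshold.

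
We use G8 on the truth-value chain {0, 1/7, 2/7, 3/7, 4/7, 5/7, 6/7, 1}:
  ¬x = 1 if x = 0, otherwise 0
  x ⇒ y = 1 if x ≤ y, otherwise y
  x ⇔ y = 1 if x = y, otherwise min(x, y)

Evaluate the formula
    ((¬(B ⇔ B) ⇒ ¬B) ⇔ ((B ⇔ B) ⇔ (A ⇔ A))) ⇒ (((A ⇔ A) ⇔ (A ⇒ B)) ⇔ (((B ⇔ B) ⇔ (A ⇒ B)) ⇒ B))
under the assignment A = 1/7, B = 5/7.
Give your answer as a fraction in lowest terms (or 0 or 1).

B ⇔ B = 5/7 ⇔ 5/7 = 1
¬(B ⇔ B) = ¬1 = 0
¬B = ¬5/7 = 0
¬(B ⇔ B) ⇒ ¬B = 0 ⇒ 0 = 1
B ⇔ B = 5/7 ⇔ 5/7 = 1
A ⇔ A = 1/7 ⇔ 1/7 = 1
(B ⇔ B) ⇔ (A ⇔ A) = 1 ⇔ 1 = 1
(¬(B ⇔ B) ⇒ ¬B) ⇔ ((B ⇔ B) ⇔ (A ⇔ A)) = 1 ⇔ 1 = 1
A ⇔ A = 1/7 ⇔ 1/7 = 1
A ⇒ B = 1/7 ⇒ 5/7 = 1
(A ⇔ A) ⇔ (A ⇒ B) = 1 ⇔ 1 = 1
B ⇔ B = 5/7 ⇔ 5/7 = 1
A ⇒ B = 1/7 ⇒ 5/7 = 1
(B ⇔ B) ⇔ (A ⇒ B) = 1 ⇔ 1 = 1
((B ⇔ B) ⇔ (A ⇒ B)) ⇒ B = 1 ⇒ 5/7 = 5/7
((A ⇔ A) ⇔ (A ⇒ B)) ⇔ (((B ⇔ B) ⇔ (A ⇒ B)) ⇒ B) = 1 ⇔ 5/7 = 5/7
((¬(B ⇔ B) ⇒ ¬B) ⇔ ((B ⇔ B) ⇔ (A ⇔ A))) ⇒ (((A ⇔ A) ⇔ (A ⇒ B)) ⇔ (((B ⇔ B) ⇔ (A ⇒ B)) ⇒ B)) = 1 ⇒ 5/7 = 5/7

5/7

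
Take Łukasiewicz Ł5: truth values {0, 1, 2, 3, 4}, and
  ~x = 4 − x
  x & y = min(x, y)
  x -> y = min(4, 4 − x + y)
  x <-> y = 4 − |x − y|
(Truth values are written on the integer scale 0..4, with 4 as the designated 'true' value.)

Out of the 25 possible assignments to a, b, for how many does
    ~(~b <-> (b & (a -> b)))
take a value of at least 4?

value 4: 10 assignments (counts)
value 2: 10 assignments
value 0: 5 assignments
So 10 of the 25 assignments meet the threshold.

10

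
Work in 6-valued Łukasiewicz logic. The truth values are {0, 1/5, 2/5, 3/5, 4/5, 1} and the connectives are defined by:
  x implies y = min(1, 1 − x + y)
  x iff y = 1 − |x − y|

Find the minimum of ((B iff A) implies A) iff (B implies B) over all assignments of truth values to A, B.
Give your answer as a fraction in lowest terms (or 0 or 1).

0

Take A = 0, B = 0:
B iff A = 0 iff 0 = 1
(B iff A) implies A = 1 implies 0 = 0
B implies B = 0 implies 0 = 1
((B iff A) implies A) iff (B implies B) = 0 iff 1 = 0
No assignment yields a value below 0, so this is the minimum.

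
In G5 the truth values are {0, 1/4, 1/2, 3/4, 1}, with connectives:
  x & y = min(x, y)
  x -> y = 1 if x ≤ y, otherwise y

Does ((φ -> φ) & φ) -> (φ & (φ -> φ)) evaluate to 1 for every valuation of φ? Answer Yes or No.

φ = 0 ↦ 1
φ = 1/4 ↦ 1
φ = 1/2 ↦ 1
φ = 3/4 ↦ 1
φ = 1 ↦ 1
Every assignment gives a value ≥ 1.

Yes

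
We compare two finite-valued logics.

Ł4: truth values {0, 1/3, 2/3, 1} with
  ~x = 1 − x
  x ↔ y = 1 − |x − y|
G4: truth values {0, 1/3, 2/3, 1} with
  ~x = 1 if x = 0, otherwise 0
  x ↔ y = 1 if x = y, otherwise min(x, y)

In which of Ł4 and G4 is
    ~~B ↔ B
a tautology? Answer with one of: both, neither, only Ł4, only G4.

In Ł4: every assignment gives 1 — tautology.
In G4: at B = 1/3 the value is 1/3 — not a tautology.

only Ł4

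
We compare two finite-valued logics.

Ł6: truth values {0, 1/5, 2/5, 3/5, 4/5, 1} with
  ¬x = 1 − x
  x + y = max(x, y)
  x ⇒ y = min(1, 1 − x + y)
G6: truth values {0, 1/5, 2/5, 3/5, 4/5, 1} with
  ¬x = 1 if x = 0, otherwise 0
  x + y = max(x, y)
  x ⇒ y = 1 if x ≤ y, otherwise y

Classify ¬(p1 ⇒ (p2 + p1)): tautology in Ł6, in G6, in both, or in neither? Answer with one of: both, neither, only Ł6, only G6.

In Ł6: at p1 = 0, p2 = 0 the value is 0 — not a tautology.
In G6: at p1 = 0, p2 = 0 the value is 0 — not a tautology.

neither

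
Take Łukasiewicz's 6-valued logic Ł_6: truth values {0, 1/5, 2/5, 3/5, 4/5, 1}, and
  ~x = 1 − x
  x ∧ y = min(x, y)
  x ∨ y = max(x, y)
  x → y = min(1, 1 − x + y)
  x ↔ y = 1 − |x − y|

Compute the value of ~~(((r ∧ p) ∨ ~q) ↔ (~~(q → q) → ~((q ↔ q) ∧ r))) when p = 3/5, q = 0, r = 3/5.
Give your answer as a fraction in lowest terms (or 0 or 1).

2/5

r ∧ p = 3/5 ∧ 3/5 = 3/5
~q = ~0 = 1
(r ∧ p) ∨ ~q = 3/5 ∨ 1 = 1
q → q = 0 → 0 = 1
~(q → q) = ~1 = 0
~~(q → q) = ~0 = 1
q ↔ q = 0 ↔ 0 = 1
(q ↔ q) ∧ r = 1 ∧ 3/5 = 3/5
~((q ↔ q) ∧ r) = ~3/5 = 2/5
~~(q → q) → ~((q ↔ q) ∧ r) = 1 → 2/5 = 2/5
((r ∧ p) ∨ ~q) ↔ (~~(q → q) → ~((q ↔ q) ∧ r)) = 1 ↔ 2/5 = 2/5
~(((r ∧ p) ∨ ~q) ↔ (~~(q → q) → ~((q ↔ q) ∧ r))) = ~2/5 = 3/5
~~(((r ∧ p) ∨ ~q) ↔ (~~(q → q) → ~((q ↔ q) ∧ r))) = ~3/5 = 2/5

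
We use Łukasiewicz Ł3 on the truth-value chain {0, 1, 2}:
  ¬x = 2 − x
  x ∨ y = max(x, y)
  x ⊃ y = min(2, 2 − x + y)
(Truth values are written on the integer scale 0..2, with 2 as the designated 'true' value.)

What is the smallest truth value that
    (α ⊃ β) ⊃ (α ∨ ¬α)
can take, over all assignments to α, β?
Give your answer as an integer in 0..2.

1

Take α = 1, β = 1:
α ⊃ β = 1 ⊃ 1 = 2
¬α = ¬1 = 1
α ∨ ¬α = 1 ∨ 1 = 1
(α ⊃ β) ⊃ (α ∨ ¬α) = 2 ⊃ 1 = 1
No assignment yields a value below 1, so this is the minimum.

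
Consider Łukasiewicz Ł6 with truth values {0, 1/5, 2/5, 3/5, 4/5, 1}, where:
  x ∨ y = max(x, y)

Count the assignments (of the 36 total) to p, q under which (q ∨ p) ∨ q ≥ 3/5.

27

value 1: 11 assignments (counts)
value 4/5: 9 assignments (counts)
value 3/5: 7 assignments (counts)
value 2/5: 5 assignments
value 1/5: 3 assignments
value 0: 1 assignment
So 27 of the 36 assignments meet the threshold.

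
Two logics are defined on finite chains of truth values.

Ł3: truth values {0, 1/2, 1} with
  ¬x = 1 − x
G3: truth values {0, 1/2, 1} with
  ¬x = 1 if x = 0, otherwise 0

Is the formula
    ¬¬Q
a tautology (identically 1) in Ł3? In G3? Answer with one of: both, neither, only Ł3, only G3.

In Ł3: at Q = 0 the value is 0 — not a tautology.
In G3: at Q = 0 the value is 0 — not a tautology.

neither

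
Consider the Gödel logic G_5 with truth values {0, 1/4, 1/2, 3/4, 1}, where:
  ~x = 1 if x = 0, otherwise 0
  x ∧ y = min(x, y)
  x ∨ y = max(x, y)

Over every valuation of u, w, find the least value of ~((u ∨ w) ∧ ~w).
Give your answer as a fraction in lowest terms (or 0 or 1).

Take u = 1/4, w = 0:
u ∨ w = 1/4 ∨ 0 = 1/4
~w = ~0 = 1
(u ∨ w) ∧ ~w = 1/4 ∧ 1 = 1/4
~((u ∨ w) ∧ ~w) = ~1/4 = 0
No assignment yields a value below 0, so this is the minimum.

0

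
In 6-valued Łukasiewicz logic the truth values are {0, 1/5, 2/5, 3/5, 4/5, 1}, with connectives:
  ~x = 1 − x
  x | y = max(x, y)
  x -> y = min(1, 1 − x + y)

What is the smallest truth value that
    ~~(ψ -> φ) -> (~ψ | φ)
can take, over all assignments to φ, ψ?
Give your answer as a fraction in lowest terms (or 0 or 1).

3/5

Take φ = 2/5, ψ = 2/5:
ψ -> φ = 2/5 -> 2/5 = 1
~(ψ -> φ) = ~1 = 0
~~(ψ -> φ) = ~0 = 1
~ψ = ~2/5 = 3/5
~ψ | φ = 3/5 | 2/5 = 3/5
~~(ψ -> φ) -> (~ψ | φ) = 1 -> 3/5 = 3/5
No assignment yields a value below 3/5, so this is the minimum.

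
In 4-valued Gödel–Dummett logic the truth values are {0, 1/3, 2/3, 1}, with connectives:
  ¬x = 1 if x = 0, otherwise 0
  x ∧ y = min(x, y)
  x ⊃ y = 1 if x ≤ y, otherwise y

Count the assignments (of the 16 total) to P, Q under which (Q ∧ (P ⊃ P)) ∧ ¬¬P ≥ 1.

3

P = 0, Q = 0 ↦ 0  <
P = 0, Q = 1/3 ↦ 0  <
P = 0, Q = 2/3 ↦ 0  <
P = 0, Q = 1 ↦ 0  <
P = 1/3, Q = 0 ↦ 0  <
P = 1/3, Q = 1/3 ↦ 1/3  <
P = 1/3, Q = 2/3 ↦ 2/3  <
P = 1/3, Q = 1 ↦ 1  ≥
P = 2/3, Q = 0 ↦ 0  <
P = 2/3, Q = 1/3 ↦ 1/3  <
P = 2/3, Q = 2/3 ↦ 2/3  <
P = 2/3, Q = 1 ↦ 1  ≥
P = 1, Q = 0 ↦ 0  <
P = 1, Q = 1/3 ↦ 1/3  <
P = 1, Q = 2/3 ↦ 2/3  <
P = 1, Q = 1 ↦ 1  ≥
So 3 of the 16 assignments meet the threshold.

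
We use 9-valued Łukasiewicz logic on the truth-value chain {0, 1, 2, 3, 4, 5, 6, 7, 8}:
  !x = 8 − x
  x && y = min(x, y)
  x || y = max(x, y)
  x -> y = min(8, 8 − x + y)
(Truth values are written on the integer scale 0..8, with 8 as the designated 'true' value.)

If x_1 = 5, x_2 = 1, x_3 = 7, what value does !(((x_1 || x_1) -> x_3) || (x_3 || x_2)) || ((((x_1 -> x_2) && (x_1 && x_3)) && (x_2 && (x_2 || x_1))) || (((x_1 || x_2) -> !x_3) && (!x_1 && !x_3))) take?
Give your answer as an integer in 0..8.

1

x_1 || x_1 = 5 || 5 = 5
(x_1 || x_1) -> x_3 = 5 -> 7 = 8
x_3 || x_2 = 7 || 1 = 7
((x_1 || x_1) -> x_3) || (x_3 || x_2) = 8 || 7 = 8
!(((x_1 || x_1) -> x_3) || (x_3 || x_2)) = !8 = 0
x_1 -> x_2 = 5 -> 1 = 4
x_1 && x_3 = 5 && 7 = 5
(x_1 -> x_2) && (x_1 && x_3) = 4 && 5 = 4
x_2 || x_1 = 1 || 5 = 5
x_2 && (x_2 || x_1) = 1 && 5 = 1
((x_1 -> x_2) && (x_1 && x_3)) && (x_2 && (x_2 || x_1)) = 4 && 1 = 1
x_1 || x_2 = 5 || 1 = 5
!x_3 = !7 = 1
(x_1 || x_2) -> !x_3 = 5 -> 1 = 4
!x_1 = !5 = 3
!x_3 = !7 = 1
!x_1 && !x_3 = 3 && 1 = 1
((x_1 || x_2) -> !x_3) && (!x_1 && !x_3) = 4 && 1 = 1
(((x_1 -> x_2) && (x_1 && x_3)) && (x_2 && (x_2 || x_1))) || (((x_1 || x_2) -> !x_3) && (!x_1 && !x_3)) = 1 || 1 = 1
!(((x_1 || x_1) -> x_3) || (x_3 || x_2)) || ((((x_1 -> x_2) && (x_1 && x_3)) && (x_2 && (x_2 || x_1))) || (((x_1 || x_2) -> !x_3) && (!x_1 && !x_3))) = 0 || 1 = 1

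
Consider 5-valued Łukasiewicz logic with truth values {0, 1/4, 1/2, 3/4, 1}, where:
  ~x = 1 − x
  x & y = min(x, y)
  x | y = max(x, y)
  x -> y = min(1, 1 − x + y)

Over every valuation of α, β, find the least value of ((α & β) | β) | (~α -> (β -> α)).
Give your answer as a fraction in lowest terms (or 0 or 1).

Take α = 0, β = 1/2:
α & β = 0 & 1/2 = 0
(α & β) | β = 0 | 1/2 = 1/2
~α = ~0 = 1
β -> α = 1/2 -> 0 = 1/2
~α -> (β -> α) = 1 -> 1/2 = 1/2
((α & β) | β) | (~α -> (β -> α)) = 1/2 | 1/2 = 1/2
No assignment yields a value below 1/2, so this is the minimum.

1/2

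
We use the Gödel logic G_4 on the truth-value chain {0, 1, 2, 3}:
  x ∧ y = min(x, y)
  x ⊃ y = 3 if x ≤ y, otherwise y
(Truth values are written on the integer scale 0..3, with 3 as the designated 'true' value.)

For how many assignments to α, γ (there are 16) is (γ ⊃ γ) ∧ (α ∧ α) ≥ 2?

8

α = 0, γ = 0 ↦ 0  <
α = 0, γ = 1 ↦ 0  <
α = 0, γ = 2 ↦ 0  <
α = 0, γ = 3 ↦ 0  <
α = 1, γ = 0 ↦ 1  <
α = 1, γ = 1 ↦ 1  <
α = 1, γ = 2 ↦ 1  <
α = 1, γ = 3 ↦ 1  <
α = 2, γ = 0 ↦ 2  ≥
α = 2, γ = 1 ↦ 2  ≥
α = 2, γ = 2 ↦ 2  ≥
α = 2, γ = 3 ↦ 2  ≥
α = 3, γ = 0 ↦ 3  ≥
α = 3, γ = 1 ↦ 3  ≥
α = 3, γ = 2 ↦ 3  ≥
α = 3, γ = 3 ↦ 3  ≥
So 8 of the 16 assignments meet the threshold.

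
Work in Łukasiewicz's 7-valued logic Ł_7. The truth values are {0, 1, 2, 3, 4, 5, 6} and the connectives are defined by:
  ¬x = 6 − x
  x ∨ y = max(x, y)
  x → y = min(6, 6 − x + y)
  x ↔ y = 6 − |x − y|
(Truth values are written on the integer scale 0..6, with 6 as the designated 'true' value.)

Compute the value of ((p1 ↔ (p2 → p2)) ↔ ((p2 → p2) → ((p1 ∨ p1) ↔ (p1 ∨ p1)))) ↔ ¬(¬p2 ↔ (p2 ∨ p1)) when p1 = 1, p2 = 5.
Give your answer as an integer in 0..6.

p2 → p2 = 5 → 5 = 6
p1 ↔ (p2 → p2) = 1 ↔ 6 = 1
p2 → p2 = 5 → 5 = 6
p1 ∨ p1 = 1 ∨ 1 = 1
p1 ∨ p1 = 1 ∨ 1 = 1
(p1 ∨ p1) ↔ (p1 ∨ p1) = 1 ↔ 1 = 6
(p2 → p2) → ((p1 ∨ p1) ↔ (p1 ∨ p1)) = 6 → 6 = 6
(p1 ↔ (p2 → p2)) ↔ ((p2 → p2) → ((p1 ∨ p1) ↔ (p1 ∨ p1))) = 1 ↔ 6 = 1
¬p2 = ¬5 = 1
p2 ∨ p1 = 5 ∨ 1 = 5
¬p2 ↔ (p2 ∨ p1) = 1 ↔ 5 = 2
¬(¬p2 ↔ (p2 ∨ p1)) = ¬2 = 4
((p1 ↔ (p2 → p2)) ↔ ((p2 → p2) → ((p1 ∨ p1) ↔ (p1 ∨ p1)))) ↔ ¬(¬p2 ↔ (p2 ∨ p1)) = 1 ↔ 4 = 3

3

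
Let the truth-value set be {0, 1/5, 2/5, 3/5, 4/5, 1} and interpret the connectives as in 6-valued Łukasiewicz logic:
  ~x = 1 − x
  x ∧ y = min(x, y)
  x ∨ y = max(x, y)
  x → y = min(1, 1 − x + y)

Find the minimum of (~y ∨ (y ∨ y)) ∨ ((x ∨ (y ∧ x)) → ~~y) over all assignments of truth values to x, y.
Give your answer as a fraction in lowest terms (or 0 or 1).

3/5

Take x = 4/5, y = 2/5:
~y = ~2/5 = 3/5
y ∨ y = 2/5 ∨ 2/5 = 2/5
~y ∨ (y ∨ y) = 3/5 ∨ 2/5 = 3/5
y ∧ x = 2/5 ∧ 4/5 = 2/5
x ∨ (y ∧ x) = 4/5 ∨ 2/5 = 4/5
~y = ~2/5 = 3/5
~~y = ~3/5 = 2/5
(x ∨ (y ∧ x)) → ~~y = 4/5 → 2/5 = 3/5
(~y ∨ (y ∨ y)) ∨ ((x ∨ (y ∧ x)) → ~~y) = 3/5 ∨ 3/5 = 3/5
No assignment yields a value below 3/5, so this is the minimum.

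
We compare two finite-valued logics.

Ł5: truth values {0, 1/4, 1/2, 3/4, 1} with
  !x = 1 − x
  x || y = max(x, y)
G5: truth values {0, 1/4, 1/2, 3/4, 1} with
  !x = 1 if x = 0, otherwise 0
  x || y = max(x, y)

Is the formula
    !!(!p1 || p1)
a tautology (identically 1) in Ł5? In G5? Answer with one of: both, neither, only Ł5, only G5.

In Ł5: at p1 = 1/4 the value is 3/4 — not a tautology.
In G5: every assignment gives 1 — tautology.

only G5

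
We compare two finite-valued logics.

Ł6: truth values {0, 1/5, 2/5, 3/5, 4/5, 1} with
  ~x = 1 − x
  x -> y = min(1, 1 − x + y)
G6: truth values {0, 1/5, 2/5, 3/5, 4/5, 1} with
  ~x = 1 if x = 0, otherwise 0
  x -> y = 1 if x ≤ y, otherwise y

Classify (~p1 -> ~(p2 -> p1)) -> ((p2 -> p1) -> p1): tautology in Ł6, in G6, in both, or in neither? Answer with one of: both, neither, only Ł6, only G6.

In Ł6: every assignment gives 1 — tautology.
In G6: at p1 = 1/5, p2 = 0 the value is 1/5 — not a tautology.

only Ł6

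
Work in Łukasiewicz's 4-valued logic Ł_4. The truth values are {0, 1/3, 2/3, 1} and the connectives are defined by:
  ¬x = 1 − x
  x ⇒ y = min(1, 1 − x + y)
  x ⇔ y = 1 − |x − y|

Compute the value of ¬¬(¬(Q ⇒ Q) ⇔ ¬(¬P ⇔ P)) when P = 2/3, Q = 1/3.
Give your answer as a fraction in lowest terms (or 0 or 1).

Q ⇒ Q = 1/3 ⇒ 1/3 = 1
¬(Q ⇒ Q) = ¬1 = 0
¬P = ¬2/3 = 1/3
¬P ⇔ P = 1/3 ⇔ 2/3 = 2/3
¬(¬P ⇔ P) = ¬2/3 = 1/3
¬(Q ⇒ Q) ⇔ ¬(¬P ⇔ P) = 0 ⇔ 1/3 = 2/3
¬(¬(Q ⇒ Q) ⇔ ¬(¬P ⇔ P)) = ¬2/3 = 1/3
¬¬(¬(Q ⇒ Q) ⇔ ¬(¬P ⇔ P)) = ¬1/3 = 2/3

2/3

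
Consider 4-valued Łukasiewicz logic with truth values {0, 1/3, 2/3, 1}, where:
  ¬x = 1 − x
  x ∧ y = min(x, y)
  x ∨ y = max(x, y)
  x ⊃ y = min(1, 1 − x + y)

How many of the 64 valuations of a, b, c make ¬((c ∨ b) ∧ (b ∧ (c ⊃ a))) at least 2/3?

38

value 1: 19 assignments (counts)
value 2/3: 19 assignments (counts)
value 1/3: 16 assignments
value 0: 10 assignments
So 38 of the 64 assignments meet the threshold.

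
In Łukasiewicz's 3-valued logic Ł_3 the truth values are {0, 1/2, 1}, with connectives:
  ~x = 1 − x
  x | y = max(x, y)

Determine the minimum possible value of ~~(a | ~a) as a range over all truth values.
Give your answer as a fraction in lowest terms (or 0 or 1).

1/2

Take a = 1/2:
~a = ~1/2 = 1/2
a | ~a = 1/2 | 1/2 = 1/2
~(a | ~a) = ~1/2 = 1/2
~~(a | ~a) = ~1/2 = 1/2
No assignment yields a value below 1/2, so this is the minimum.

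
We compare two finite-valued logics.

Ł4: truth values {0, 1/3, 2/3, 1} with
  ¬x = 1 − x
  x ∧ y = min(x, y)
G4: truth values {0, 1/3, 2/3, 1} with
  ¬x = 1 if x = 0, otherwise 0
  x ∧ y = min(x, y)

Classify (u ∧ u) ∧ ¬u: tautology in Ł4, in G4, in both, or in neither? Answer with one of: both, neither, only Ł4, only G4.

neither

In Ł4: at u = 0 the value is 0 — not a tautology.
In G4: at u = 0 the value is 0 — not a tautology.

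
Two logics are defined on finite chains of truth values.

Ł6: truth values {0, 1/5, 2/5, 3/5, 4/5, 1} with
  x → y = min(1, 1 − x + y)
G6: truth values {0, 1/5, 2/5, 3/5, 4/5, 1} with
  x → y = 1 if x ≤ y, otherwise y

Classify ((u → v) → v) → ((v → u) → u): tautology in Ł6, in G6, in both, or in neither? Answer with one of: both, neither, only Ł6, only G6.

only Ł6

In Ł6: every assignment gives 1 — tautology.
In G6: at u = 1/5, v = 0 the value is 1/5 — not a tautology.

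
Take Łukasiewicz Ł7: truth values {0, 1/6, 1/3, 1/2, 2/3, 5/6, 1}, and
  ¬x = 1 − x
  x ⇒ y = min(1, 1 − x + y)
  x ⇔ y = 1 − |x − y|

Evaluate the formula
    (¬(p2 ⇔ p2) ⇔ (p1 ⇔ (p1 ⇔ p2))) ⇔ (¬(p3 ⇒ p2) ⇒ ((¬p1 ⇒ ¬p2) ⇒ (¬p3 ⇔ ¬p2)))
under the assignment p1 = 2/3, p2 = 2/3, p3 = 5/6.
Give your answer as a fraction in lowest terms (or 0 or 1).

p2 ⇔ p2 = 2/3 ⇔ 2/3 = 1
¬(p2 ⇔ p2) = ¬1 = 0
p1 ⇔ p2 = 2/3 ⇔ 2/3 = 1
p1 ⇔ (p1 ⇔ p2) = 2/3 ⇔ 1 = 2/3
¬(p2 ⇔ p2) ⇔ (p1 ⇔ (p1 ⇔ p2)) = 0 ⇔ 2/3 = 1/3
p3 ⇒ p2 = 5/6 ⇒ 2/3 = 5/6
¬(p3 ⇒ p2) = ¬5/6 = 1/6
¬p1 = ¬2/3 = 1/3
¬p2 = ¬2/3 = 1/3
¬p1 ⇒ ¬p2 = 1/3 ⇒ 1/3 = 1
¬p3 = ¬5/6 = 1/6
¬p2 = ¬2/3 = 1/3
¬p3 ⇔ ¬p2 = 1/6 ⇔ 1/3 = 5/6
(¬p1 ⇒ ¬p2) ⇒ (¬p3 ⇔ ¬p2) = 1 ⇒ 5/6 = 5/6
¬(p3 ⇒ p2) ⇒ ((¬p1 ⇒ ¬p2) ⇒ (¬p3 ⇔ ¬p2)) = 1/6 ⇒ 5/6 = 1
(¬(p2 ⇔ p2) ⇔ (p1 ⇔ (p1 ⇔ p2))) ⇔ (¬(p3 ⇒ p2) ⇒ ((¬p1 ⇒ ¬p2) ⇒ (¬p3 ⇔ ¬p2))) = 1/3 ⇔ 1 = 1/3

1/3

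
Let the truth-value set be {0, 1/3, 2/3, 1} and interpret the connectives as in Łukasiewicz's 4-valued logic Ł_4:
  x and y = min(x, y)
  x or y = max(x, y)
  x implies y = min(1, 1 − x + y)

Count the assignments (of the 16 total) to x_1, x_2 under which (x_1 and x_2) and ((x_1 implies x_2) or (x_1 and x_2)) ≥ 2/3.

4

x_1 = 0, x_2 = 0 ↦ 0  <
x_1 = 0, x_2 = 1/3 ↦ 0  <
x_1 = 0, x_2 = 2/3 ↦ 0  <
x_1 = 0, x_2 = 1 ↦ 0  <
x_1 = 1/3, x_2 = 0 ↦ 0  <
x_1 = 1/3, x_2 = 1/3 ↦ 1/3  <
x_1 = 1/3, x_2 = 2/3 ↦ 1/3  <
x_1 = 1/3, x_2 = 1 ↦ 1/3  <
x_1 = 2/3, x_2 = 0 ↦ 0  <
x_1 = 2/3, x_2 = 1/3 ↦ 1/3  <
x_1 = 2/3, x_2 = 2/3 ↦ 2/3  ≥
x_1 = 2/3, x_2 = 1 ↦ 2/3  ≥
x_1 = 1, x_2 = 0 ↦ 0  <
x_1 = 1, x_2 = 1/3 ↦ 1/3  <
x_1 = 1, x_2 = 2/3 ↦ 2/3  ≥
x_1 = 1, x_2 = 1 ↦ 1  ≥
So 4 of the 16 assignments meet the threshold.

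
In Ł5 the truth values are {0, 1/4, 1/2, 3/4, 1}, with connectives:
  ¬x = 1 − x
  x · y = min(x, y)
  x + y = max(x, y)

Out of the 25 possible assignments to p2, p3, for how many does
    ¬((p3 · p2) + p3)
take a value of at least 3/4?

value 1: 5 assignments (counts)
value 3/4: 5 assignments (counts)
value 1/2: 5 assignments
value 1/4: 5 assignments
value 0: 5 assignments
So 10 of the 25 assignments meet the threshold.

10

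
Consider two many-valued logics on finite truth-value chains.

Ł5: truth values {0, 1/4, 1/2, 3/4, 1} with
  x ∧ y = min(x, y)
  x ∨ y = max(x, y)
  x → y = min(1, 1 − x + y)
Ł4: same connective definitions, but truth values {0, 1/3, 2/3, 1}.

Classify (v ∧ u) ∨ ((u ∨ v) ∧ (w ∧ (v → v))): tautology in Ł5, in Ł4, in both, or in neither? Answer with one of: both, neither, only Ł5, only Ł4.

In Ł5: at u = 0, v = 0, w = 0 the value is 0 — not a tautology.
In Ł4: at u = 0, v = 0, w = 0 the value is 0 — not a tautology.

neither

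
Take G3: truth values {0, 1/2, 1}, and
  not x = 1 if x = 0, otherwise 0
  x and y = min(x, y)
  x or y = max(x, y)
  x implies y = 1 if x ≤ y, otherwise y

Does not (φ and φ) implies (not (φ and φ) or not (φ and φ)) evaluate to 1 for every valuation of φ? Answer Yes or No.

φ = 0 ↦ 1
φ = 1/2 ↦ 1
φ = 1 ↦ 1
Every assignment gives a value ≥ 1.

Yes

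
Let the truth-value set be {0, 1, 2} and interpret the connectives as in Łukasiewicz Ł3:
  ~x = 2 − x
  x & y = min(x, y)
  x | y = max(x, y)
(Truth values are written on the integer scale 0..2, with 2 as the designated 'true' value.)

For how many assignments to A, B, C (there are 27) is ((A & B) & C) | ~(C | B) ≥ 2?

4

value 2: 4 assignments (counts)
value 1: 14 assignments
value 0: 9 assignments
So 4 of the 27 assignments meet the threshold.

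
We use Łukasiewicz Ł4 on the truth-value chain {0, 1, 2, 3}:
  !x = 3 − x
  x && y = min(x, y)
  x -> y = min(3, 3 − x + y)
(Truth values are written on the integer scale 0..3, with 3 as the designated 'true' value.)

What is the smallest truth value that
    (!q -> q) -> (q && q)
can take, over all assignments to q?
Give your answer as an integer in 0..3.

Take q = 1:
!q = !1 = 2
!q -> q = 2 -> 1 = 2
q && q = 1 && 1 = 1
(!q -> q) -> (q && q) = 2 -> 1 = 2
No assignment yields a value below 2, so this is the minimum.

2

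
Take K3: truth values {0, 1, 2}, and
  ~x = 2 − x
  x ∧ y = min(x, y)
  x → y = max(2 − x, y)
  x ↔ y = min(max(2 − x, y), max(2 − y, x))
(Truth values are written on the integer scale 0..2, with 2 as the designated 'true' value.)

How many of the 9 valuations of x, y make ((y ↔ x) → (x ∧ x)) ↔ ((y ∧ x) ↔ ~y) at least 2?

2

x = 0, y = 0 ↦ 2  ≥
x = 0, y = 1 ↦ 1  <
x = 0, y = 2 ↦ 2  ≥
x = 1, y = 0 ↦ 1  <
x = 1, y = 1 ↦ 1  <
x = 1, y = 2 ↦ 1  <
x = 2, y = 0 ↦ 0  <
x = 2, y = 1 ↦ 1  <
x = 2, y = 2 ↦ 0  <
So 2 of the 9 assignments meet the threshold.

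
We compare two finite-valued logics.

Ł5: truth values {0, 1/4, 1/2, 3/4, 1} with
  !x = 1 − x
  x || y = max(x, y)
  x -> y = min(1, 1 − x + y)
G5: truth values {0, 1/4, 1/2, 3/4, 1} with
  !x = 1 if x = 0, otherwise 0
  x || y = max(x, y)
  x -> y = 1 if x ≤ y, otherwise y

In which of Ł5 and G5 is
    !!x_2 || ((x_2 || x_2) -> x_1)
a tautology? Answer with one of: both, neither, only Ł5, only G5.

In Ł5: at x_1 = 0, x_2 = 1/4 the value is 3/4 — not a tautology.
In G5: every assignment gives 1 — tautology.

only G5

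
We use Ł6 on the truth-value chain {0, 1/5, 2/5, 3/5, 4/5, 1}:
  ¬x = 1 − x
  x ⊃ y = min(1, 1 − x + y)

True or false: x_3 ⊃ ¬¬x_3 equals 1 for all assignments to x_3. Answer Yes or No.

Yes

x_3 = 0 ↦ 1
x_3 = 1/5 ↦ 1
x_3 = 2/5 ↦ 1
x_3 = 3/5 ↦ 1
x_3 = 4/5 ↦ 1
x_3 = 1 ↦ 1
Every assignment gives a value ≥ 1.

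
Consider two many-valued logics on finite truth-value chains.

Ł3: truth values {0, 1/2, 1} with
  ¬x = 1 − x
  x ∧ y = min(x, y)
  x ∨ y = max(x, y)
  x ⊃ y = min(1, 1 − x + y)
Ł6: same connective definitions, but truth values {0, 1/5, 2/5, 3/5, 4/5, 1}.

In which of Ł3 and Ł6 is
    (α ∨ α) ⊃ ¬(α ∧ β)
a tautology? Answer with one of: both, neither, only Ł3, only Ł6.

neither

In Ł3: at α = 1, β = 1/2 the value is 1/2 — not a tautology.
In Ł6: at α = 3/5, β = 3/5 the value is 4/5 — not a tautology.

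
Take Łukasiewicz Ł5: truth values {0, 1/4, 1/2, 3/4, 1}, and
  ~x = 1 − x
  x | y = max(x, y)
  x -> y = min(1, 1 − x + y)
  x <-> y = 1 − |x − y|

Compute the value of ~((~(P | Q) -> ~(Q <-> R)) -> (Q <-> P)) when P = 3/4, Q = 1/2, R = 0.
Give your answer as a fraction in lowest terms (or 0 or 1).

1/4

P | Q = 3/4 | 1/2 = 3/4
~(P | Q) = ~3/4 = 1/4
Q <-> R = 1/2 <-> 0 = 1/2
~(Q <-> R) = ~1/2 = 1/2
~(P | Q) -> ~(Q <-> R) = 1/4 -> 1/2 = 1
Q <-> P = 1/2 <-> 3/4 = 3/4
(~(P | Q) -> ~(Q <-> R)) -> (Q <-> P) = 1 -> 3/4 = 3/4
~((~(P | Q) -> ~(Q <-> R)) -> (Q <-> P)) = ~3/4 = 1/4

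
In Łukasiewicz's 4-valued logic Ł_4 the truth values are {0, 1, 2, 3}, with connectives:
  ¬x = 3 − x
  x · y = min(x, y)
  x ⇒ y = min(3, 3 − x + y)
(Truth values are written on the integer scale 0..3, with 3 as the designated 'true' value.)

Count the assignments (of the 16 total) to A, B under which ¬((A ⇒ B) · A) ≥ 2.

11

A = 0, B = 0 ↦ 3  ≥
A = 0, B = 1 ↦ 3  ≥
A = 0, B = 2 ↦ 3  ≥
A = 0, B = 3 ↦ 3  ≥
A = 1, B = 0 ↦ 2  ≥
A = 1, B = 1 ↦ 2  ≥
A = 1, B = 2 ↦ 2  ≥
A = 1, B = 3 ↦ 2  ≥
A = 2, B = 0 ↦ 2  ≥
A = 2, B = 1 ↦ 1  <
A = 2, B = 2 ↦ 1  <
A = 2, B = 3 ↦ 1  <
A = 3, B = 0 ↦ 3  ≥
A = 3, B = 1 ↦ 2  ≥
A = 3, B = 2 ↦ 1  <
A = 3, B = 3 ↦ 0  <
So 11 of the 16 assignments meet the threshold.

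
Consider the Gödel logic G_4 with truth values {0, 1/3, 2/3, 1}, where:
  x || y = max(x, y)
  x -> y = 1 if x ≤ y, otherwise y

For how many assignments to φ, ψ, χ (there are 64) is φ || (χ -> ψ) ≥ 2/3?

value 1: 46 assignments (counts)
value 2/3: 8 assignments (counts)
value 1/3: 7 assignments
value 0: 3 assignments
So 54 of the 64 assignments meet the threshold.

54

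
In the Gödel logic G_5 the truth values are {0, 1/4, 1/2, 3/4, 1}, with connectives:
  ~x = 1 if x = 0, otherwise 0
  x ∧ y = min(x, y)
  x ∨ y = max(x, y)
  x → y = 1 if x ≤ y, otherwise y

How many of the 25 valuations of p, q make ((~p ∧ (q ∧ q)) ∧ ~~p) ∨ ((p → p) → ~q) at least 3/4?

value 1: 5 assignments (counts)
value 0: 20 assignments
So 5 of the 25 assignments meet the threshold.

5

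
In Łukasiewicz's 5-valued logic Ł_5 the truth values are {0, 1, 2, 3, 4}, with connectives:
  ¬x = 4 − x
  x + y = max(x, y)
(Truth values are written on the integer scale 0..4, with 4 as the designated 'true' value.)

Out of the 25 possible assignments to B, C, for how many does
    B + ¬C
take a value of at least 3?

value 4: 9 assignments (counts)
value 3: 7 assignments (counts)
value 2: 5 assignments
value 1: 3 assignments
value 0: 1 assignment
So 16 of the 25 assignments meet the threshold.

16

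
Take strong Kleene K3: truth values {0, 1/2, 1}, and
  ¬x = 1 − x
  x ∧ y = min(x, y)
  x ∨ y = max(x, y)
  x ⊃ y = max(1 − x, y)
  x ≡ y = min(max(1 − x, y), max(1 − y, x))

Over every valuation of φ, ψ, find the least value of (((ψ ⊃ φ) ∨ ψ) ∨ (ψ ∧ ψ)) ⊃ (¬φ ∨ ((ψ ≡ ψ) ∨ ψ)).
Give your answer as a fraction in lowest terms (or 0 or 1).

Take φ = 1/2, ψ = 1/2:
ψ ⊃ φ = 1/2 ⊃ 1/2 = 1/2
(ψ ⊃ φ) ∨ ψ = 1/2 ∨ 1/2 = 1/2
ψ ∧ ψ = 1/2 ∧ 1/2 = 1/2
((ψ ⊃ φ) ∨ ψ) ∨ (ψ ∧ ψ) = 1/2 ∨ 1/2 = 1/2
¬φ = ¬1/2 = 1/2
ψ ≡ ψ = 1/2 ≡ 1/2 = 1/2
(ψ ≡ ψ) ∨ ψ = 1/2 ∨ 1/2 = 1/2
¬φ ∨ ((ψ ≡ ψ) ∨ ψ) = 1/2 ∨ 1/2 = 1/2
(((ψ ⊃ φ) ∨ ψ) ∨ (ψ ∧ ψ)) ⊃ (¬φ ∨ ((ψ ≡ ψ) ∨ ψ)) = 1/2 ⊃ 1/2 = 1/2
No assignment yields a value below 1/2, so this is the minimum.

1/2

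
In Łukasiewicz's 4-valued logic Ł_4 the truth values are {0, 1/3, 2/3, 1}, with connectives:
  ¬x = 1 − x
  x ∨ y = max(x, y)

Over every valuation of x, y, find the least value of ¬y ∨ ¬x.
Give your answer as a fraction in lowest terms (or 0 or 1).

Take x = 1, y = 1:
¬y = ¬1 = 0
¬x = ¬1 = 0
¬y ∨ ¬x = 0 ∨ 0 = 0
No assignment yields a value below 0, so this is the minimum.

0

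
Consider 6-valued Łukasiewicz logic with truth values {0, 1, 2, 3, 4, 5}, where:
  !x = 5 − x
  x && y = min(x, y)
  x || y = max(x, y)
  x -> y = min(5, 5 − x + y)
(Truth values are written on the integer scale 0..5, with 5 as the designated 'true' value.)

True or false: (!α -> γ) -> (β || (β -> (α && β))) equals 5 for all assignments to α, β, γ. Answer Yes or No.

Counterexample: take α = 0, β = 1, γ = 5.
!α = !0 = 5
!α -> γ = 5 -> 5 = 5
α && β = 0 && 1 = 0
β -> (α && β) = 1 -> 0 = 4
β || (β -> (α && β)) = 1 || 4 = 4
(!α -> γ) -> (β || (β -> (α && β))) = 5 -> 4 = 4
This gives 4 ≠ 5.

No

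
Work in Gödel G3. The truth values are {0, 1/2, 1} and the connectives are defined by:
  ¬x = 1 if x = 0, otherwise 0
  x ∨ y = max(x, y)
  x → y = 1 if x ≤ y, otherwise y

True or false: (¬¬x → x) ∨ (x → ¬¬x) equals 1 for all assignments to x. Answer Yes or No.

x = 0 ↦ 1
x = 1/2 ↦ 1
x = 1 ↦ 1
Every assignment gives a value ≥ 1.

Yes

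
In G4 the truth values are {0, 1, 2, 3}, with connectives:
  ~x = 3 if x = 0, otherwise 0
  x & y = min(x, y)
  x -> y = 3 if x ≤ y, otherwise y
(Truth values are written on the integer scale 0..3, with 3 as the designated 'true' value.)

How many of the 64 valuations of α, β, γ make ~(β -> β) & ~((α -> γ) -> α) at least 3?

0

value 0: 64 assignments
So 0 of the 64 assignments meet the threshold.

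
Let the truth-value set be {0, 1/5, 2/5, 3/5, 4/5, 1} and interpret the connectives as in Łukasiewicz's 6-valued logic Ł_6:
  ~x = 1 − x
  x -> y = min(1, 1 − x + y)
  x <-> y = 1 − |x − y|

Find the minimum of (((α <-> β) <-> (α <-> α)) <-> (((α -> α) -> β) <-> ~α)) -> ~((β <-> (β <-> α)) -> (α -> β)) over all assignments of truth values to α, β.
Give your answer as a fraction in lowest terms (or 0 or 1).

Take α = 0, β = 2/5:
α <-> β = 0 <-> 2/5 = 3/5
α <-> α = 0 <-> 0 = 1
(α <-> β) <-> (α <-> α) = 3/5 <-> 1 = 3/5
α -> α = 0 -> 0 = 1
(α -> α) -> β = 1 -> 2/5 = 2/5
~α = ~0 = 1
((α -> α) -> β) <-> ~α = 2/5 <-> 1 = 2/5
((α <-> β) <-> (α <-> α)) <-> (((α -> α) -> β) <-> ~α) = 3/5 <-> 2/5 = 4/5
β <-> α = 2/5 <-> 0 = 3/5
β <-> (β <-> α) = 2/5 <-> 3/5 = 4/5
α -> β = 0 -> 2/5 = 1
(β <-> (β <-> α)) -> (α -> β) = 4/5 -> 1 = 1
~((β <-> (β <-> α)) -> (α -> β)) = ~1 = 0
(((α <-> β) <-> (α <-> α)) <-> (((α -> α) -> β) <-> ~α)) -> ~((β <-> (β <-> α)) -> (α -> β)) = 4/5 -> 0 = 1/5
No assignment yields a value below 1/5, so this is the minimum.

1/5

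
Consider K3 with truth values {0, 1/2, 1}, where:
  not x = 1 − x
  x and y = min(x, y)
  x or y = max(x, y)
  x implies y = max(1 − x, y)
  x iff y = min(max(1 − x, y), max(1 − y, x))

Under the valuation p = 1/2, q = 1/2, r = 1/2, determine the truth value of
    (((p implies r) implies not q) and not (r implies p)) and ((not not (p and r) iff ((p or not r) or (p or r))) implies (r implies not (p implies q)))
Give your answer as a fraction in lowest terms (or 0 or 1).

1/2

p implies r = 1/2 implies 1/2 = 1/2
not q = not 1/2 = 1/2
(p implies r) implies not q = 1/2 implies 1/2 = 1/2
r implies p = 1/2 implies 1/2 = 1/2
not (r implies p) = not 1/2 = 1/2
((p implies r) implies not q) and not (r implies p) = 1/2 and 1/2 = 1/2
p and r = 1/2 and 1/2 = 1/2
not (p and r) = not 1/2 = 1/2
not not (p and r) = not 1/2 = 1/2
not r = not 1/2 = 1/2
p or not r = 1/2 or 1/2 = 1/2
p or r = 1/2 or 1/2 = 1/2
(p or not r) or (p or r) = 1/2 or 1/2 = 1/2
not not (p and r) iff ((p or not r) or (p or r)) = 1/2 iff 1/2 = 1/2
p implies q = 1/2 implies 1/2 = 1/2
not (p implies q) = not 1/2 = 1/2
r implies not (p implies q) = 1/2 implies 1/2 = 1/2
(not not (p and r) iff ((p or not r) or (p or r))) implies (r implies not (p implies q)) = 1/2 implies 1/2 = 1/2
(((p implies r) implies not q) and not (r implies p)) and ((not not (p and r) iff ((p or not r) or (p or r))) implies (r implies not (p implies q))) = 1/2 and 1/2 = 1/2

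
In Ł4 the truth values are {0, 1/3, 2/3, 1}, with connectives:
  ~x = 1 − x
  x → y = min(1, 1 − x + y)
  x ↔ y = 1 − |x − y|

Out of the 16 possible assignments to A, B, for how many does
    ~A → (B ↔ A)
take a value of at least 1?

A = 0, B = 0 ↦ 1  ≥
A = 0, B = 1/3 ↦ 2/3  <
A = 0, B = 2/3 ↦ 1/3  <
A = 0, B = 1 ↦ 0  <
A = 1/3, B = 0 ↦ 1  ≥
A = 1/3, B = 1/3 ↦ 1  ≥
A = 1/3, B = 2/3 ↦ 1  ≥
A = 1/3, B = 1 ↦ 2/3  <
A = 2/3, B = 0 ↦ 1  ≥
A = 2/3, B = 1/3 ↦ 1  ≥
A = 2/3, B = 2/3 ↦ 1  ≥
A = 2/3, B = 1 ↦ 1  ≥
A = 1, B = 0 ↦ 1  ≥
A = 1, B = 1/3 ↦ 1  ≥
A = 1, B = 2/3 ↦ 1  ≥
A = 1, B = 1 ↦ 1  ≥
So 12 of the 16 assignments meet the threshold.

12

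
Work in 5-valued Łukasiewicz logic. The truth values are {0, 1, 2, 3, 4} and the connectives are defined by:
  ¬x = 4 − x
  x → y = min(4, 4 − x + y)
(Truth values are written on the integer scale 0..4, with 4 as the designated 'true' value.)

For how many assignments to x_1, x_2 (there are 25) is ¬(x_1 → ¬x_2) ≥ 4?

1

value 4: 1 assignment (counts)
value 3: 2 assignments
value 2: 3 assignments
value 1: 4 assignments
value 0: 15 assignments
So 1 of the 25 assignments meets the threshold.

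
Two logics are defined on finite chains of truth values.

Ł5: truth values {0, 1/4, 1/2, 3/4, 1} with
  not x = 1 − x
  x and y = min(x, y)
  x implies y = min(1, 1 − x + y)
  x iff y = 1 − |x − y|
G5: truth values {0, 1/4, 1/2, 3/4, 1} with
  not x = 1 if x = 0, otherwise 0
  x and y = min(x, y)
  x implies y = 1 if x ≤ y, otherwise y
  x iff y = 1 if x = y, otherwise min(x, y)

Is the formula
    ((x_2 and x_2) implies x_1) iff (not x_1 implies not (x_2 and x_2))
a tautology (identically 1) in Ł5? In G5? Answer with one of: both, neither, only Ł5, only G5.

only Ł5

In Ł5: every assignment gives 1 — tautology.
In G5: at x_1 = 1/4, x_2 = 1/2 the value is 1/4 — not a tautology.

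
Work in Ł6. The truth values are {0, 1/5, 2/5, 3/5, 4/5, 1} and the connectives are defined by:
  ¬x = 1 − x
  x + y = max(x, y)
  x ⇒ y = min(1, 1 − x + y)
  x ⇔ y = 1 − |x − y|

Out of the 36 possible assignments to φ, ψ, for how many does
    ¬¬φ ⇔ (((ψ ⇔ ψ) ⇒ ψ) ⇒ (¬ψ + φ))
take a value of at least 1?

11

value 1: 11 assignments (counts)
value 4/5: 8 assignments
value 3/5: 6 assignments
value 2/5: 4 assignments
value 1/5: 4 assignments
value 0: 3 assignments
So 11 of the 36 assignments meet the threshold.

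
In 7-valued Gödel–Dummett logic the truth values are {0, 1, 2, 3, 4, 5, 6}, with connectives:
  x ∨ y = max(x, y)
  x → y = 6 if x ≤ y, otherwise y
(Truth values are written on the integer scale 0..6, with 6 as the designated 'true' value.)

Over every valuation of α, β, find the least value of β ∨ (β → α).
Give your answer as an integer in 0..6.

1

Take α = 0, β = 1:
β → α = 1 → 0 = 0
β ∨ (β → α) = 1 ∨ 0 = 1
No assignment yields a value below 1, so this is the minimum.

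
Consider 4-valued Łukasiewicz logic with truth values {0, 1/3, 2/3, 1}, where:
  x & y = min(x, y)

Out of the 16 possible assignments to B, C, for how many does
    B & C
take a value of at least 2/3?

B = 0, C = 0 ↦ 0  <
B = 0, C = 1/3 ↦ 0  <
B = 0, C = 2/3 ↦ 0  <
B = 0, C = 1 ↦ 0  <
B = 1/3, C = 0 ↦ 0  <
B = 1/3, C = 1/3 ↦ 1/3  <
B = 1/3, C = 2/3 ↦ 1/3  <
B = 1/3, C = 1 ↦ 1/3  <
B = 2/3, C = 0 ↦ 0  <
B = 2/3, C = 1/3 ↦ 1/3  <
B = 2/3, C = 2/3 ↦ 2/3  ≥
B = 2/3, C = 1 ↦ 2/3  ≥
B = 1, C = 0 ↦ 0  <
B = 1, C = 1/3 ↦ 1/3  <
B = 1, C = 2/3 ↦ 2/3  ≥
B = 1, C = 1 ↦ 1  ≥
So 4 of the 16 assignments meet the threshold.

4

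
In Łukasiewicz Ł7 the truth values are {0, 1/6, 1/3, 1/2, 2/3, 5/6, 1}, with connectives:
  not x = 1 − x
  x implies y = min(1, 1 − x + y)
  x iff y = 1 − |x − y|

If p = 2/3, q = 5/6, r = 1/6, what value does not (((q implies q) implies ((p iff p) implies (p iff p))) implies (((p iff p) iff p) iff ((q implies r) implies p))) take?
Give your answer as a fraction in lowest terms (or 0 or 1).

1/3

q implies q = 5/6 implies 5/6 = 1
p iff p = 2/3 iff 2/3 = 1
p iff p = 2/3 iff 2/3 = 1
(p iff p) implies (p iff p) = 1 implies 1 = 1
(q implies q) implies ((p iff p) implies (p iff p)) = 1 implies 1 = 1
p iff p = 2/3 iff 2/3 = 1
(p iff p) iff p = 1 iff 2/3 = 2/3
q implies r = 5/6 implies 1/6 = 1/3
(q implies r) implies p = 1/3 implies 2/3 = 1
((p iff p) iff p) iff ((q implies r) implies p) = 2/3 iff 1 = 2/3
((q implies q) implies ((p iff p) implies (p iff p))) implies (((p iff p) iff p) iff ((q implies r) implies p)) = 1 implies 2/3 = 2/3
not (((q implies q) implies ((p iff p) implies (p iff p))) implies (((p iff p) iff p) iff ((q implies r) implies p))) = not 2/3 = 1/3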